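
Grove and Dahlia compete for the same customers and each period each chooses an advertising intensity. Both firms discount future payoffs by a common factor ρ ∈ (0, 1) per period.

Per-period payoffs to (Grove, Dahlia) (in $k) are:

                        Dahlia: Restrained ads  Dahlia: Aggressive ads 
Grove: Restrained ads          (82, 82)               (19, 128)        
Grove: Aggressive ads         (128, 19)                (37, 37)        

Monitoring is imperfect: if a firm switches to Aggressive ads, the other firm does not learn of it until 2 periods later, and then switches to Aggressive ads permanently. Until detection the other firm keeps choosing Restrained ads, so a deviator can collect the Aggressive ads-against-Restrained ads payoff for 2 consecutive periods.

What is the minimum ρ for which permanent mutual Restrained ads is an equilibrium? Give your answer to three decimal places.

The best deviation is to choose Aggressive ads for all 2 undetected periods, earning 128 each, then 37 forever once detected.
Deviation value: 128(1−ρ^2)/(1−ρ) + 37ρ^2/(1−ρ); cooperation value: 82/(1−ρ).
IC: 82 ≥ 128(1−ρ^2) + 37ρ^2 = 128 − 91ρ^2.
So ρ^2 ≥ 46/91, giving ρ ≥ (46/91)^(1/2) ≈ 0.711.

0.711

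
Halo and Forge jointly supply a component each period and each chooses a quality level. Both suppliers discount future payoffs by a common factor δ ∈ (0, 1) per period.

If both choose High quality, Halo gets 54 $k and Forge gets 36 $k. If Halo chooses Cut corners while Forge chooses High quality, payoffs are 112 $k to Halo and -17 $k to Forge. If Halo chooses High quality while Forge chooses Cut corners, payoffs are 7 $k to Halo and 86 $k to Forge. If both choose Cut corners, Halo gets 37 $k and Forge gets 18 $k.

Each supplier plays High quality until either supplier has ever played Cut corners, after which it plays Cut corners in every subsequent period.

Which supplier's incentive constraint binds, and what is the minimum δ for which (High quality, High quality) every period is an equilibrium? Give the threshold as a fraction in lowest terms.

Halo; δ ≥ 58/75

Halo: cooperation gives 54 each period; deviation gives 112 once then 37 forever.
  54/(1−δ) ≥ 112 + 37δ/(1−δ) ⇒ δ ≥ 58/75.
Forge: cooperation gives 36 each period; deviation gives 86 once then 18 forever.
  δ ≥ 50/68 = 25/34.
Both must hold, so the binding constraint is Halo's: δ ≥ 58/75.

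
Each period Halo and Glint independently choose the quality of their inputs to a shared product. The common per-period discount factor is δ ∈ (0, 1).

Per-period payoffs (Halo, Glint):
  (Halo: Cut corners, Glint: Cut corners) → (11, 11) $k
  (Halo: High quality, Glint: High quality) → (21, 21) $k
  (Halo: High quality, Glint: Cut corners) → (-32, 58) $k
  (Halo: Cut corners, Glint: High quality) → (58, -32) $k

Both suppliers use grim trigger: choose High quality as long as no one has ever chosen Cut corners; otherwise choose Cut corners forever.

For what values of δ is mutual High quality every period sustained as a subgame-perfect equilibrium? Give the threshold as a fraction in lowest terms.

37/47

One-period gain from deviating is 58 − 21 = 37. The loss is 21 − 11 = 10 in every subsequent period, with present value 10·δ/(1−δ).
Deviation is unprofitable when 10·δ/(1−δ) ≥ 37, i.e. δ/(1−δ) ≥ 37/10.
Equivalently δ ≥ 37/(37+10) = 37/47.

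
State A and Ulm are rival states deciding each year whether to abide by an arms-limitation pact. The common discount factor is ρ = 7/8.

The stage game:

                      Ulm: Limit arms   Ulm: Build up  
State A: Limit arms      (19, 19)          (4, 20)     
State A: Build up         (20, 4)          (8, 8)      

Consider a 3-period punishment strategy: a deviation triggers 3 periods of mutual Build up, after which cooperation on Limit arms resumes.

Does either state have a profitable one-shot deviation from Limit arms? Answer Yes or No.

No

A one-shot deviation gives 20 now, then 8 for 3 periods, then back to 19.
Gain from deviating: (20−19) today; loss: (19−8) in each of the next 3 periods.
No-deviation condition: (19−8)(ρ+…+ρ^3) ≥ 20−19, i.e. ρ+…+ρ^3 ≥ 1/11.
At ρ = 7/8: ρ+…+ρ^3 = 2.3105 ≥ 0.0909.
So cooperation is sustainable.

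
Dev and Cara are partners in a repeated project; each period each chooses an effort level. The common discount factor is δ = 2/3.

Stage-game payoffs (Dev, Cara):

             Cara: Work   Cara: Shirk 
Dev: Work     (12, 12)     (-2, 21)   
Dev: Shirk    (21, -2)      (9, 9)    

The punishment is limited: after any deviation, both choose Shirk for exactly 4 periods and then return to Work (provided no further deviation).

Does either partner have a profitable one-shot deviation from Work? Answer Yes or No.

A one-shot deviation gives 21 now, then 9 for 4 periods, then back to 12.
Gain from deviating: (21−12) today; loss: (12−9) in each of the next 4 periods.
No-deviation condition: (12−9)(δ+…+δ^4) ≥ 21−12, i.e. δ+…+δ^4 ≥ 3.
At δ = 2/3: δ+…+δ^4 = 1.6049 < 3.0000.
So cooperation is not sustainable.

Yes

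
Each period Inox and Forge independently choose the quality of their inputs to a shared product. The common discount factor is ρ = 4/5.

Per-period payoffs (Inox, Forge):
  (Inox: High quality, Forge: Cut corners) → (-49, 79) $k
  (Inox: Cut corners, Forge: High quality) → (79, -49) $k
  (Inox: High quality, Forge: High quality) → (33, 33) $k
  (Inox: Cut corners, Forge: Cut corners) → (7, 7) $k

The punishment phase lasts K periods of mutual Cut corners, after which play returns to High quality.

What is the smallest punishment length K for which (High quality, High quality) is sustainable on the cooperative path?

3

Need Σ_{k=1}^{K} ρ^k ≥ (79−33)/(33−7) = 1.7692 at ρ = 4/5.
At K = 2 the sum is 1.4400 < 1.7692; at K = 3 it is 1.9520 ≥ 1.7692.
So the minimum punishment length is K = 3.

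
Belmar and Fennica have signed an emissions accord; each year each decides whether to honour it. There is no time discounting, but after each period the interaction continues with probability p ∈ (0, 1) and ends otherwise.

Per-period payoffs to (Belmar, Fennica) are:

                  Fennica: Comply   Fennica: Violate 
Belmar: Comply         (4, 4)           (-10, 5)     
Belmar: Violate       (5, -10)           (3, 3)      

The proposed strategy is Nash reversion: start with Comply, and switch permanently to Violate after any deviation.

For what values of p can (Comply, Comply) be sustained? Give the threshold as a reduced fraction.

With no time discounting, the continuation probability p plays the role of the discount factor.
Grim-trigger IC: 4/(1−p) ≥ 5 + 3p/(1−p) ⇒ p ≥ (5−4)/(5−3) = 1/2.

1/2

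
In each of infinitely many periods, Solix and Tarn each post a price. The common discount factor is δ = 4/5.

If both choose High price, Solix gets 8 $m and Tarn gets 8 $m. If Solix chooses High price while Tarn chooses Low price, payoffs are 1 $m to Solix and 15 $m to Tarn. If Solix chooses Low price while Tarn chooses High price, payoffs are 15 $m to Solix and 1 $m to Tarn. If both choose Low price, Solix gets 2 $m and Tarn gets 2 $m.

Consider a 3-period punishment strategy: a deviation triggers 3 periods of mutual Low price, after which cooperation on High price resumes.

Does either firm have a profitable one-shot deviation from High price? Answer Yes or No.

No

A one-shot deviation gives 15 now, then 2 for 3 periods, then back to 8.
Gain from deviating: (15−8) today; loss: (8−2) in each of the next 3 periods.
No-deviation condition: (8−2)(δ+…+δ^3) ≥ 15−8, i.e. δ+…+δ^3 ≥ 7/6.
At δ = 4/5: δ+…+δ^3 = 1.9520 ≥ 1.1667.
So cooperation is sustainable.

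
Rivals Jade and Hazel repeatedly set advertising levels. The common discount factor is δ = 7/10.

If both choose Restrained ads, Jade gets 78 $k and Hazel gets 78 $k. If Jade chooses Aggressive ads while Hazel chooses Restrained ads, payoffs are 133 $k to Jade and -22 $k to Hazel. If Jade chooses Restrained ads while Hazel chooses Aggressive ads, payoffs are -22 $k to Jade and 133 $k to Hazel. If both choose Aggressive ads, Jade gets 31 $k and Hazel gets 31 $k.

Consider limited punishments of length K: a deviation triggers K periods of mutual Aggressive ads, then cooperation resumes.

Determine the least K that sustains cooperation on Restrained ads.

2

IC: δ(1−δ^K)/(1−δ) ≥ (133−78)/(78−31) = 55/47.
With δ = 7/10: need 1 − δ^K ≥ 55/47·(1−7/10)/(7/10), i.e. δ^K ≤ 0.4985.
Since (7/10)^1 = 0.7000 and (7/10)^2 = 0.4900, the smallest such K is 2.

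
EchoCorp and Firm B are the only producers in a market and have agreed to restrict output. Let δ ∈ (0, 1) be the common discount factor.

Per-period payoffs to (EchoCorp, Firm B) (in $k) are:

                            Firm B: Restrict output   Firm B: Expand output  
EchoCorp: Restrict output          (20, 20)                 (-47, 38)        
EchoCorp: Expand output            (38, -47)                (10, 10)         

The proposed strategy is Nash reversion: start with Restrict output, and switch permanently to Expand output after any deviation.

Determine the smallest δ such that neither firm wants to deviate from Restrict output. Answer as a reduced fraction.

Cooperation forever yields 20 each period: 20/(1−δ).
Deviating yields 38 once, then 10 forever: 38 + 10δ/(1−δ).
No profitable deviation requires 20/(1−δ) ≥ 38 + 10δ/(1−δ).
Multiplying by (1−δ): 20 ≥ 38(1−δ) + 10δ = 38 − 28δ.
So 28δ ≥ 18, i.e. δ ≥ 18/28 = 9/14.

9/14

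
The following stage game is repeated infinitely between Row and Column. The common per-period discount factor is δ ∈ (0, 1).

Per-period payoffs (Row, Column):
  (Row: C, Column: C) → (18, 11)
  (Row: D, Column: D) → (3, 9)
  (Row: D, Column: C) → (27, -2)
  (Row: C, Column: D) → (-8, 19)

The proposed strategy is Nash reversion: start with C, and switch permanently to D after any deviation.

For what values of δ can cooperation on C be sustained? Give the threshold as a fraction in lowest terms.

4/5

For Row: deviation gain 27−18 = 9, per-period punishment loss 18−3 = 15. IC gives δ ≥ 9/24 = 3/8.
For Column: gain 8, loss 2 per period, so δ ≥ 8/10 = 4/5.
The tighter constraint is Column's, so cooperation needs δ ≥ 4/5.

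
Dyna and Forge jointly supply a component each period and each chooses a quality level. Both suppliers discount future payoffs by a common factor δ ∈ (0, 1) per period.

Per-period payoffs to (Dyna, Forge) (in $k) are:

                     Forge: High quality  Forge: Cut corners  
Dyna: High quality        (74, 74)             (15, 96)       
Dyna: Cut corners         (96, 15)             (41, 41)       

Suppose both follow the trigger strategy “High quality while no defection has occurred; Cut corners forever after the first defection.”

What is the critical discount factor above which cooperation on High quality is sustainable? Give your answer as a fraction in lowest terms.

One-period gain from deviating is 96 − 74 = 22. The loss is 74 − 41 = 33 in every subsequent period, with present value 33·δ/(1−δ).
Deviation is unprofitable when 33·δ/(1−δ) ≥ 22, i.e. δ/(1−δ) ≥ 2/3.
Equivalently δ ≥ 22/(22+33) = 2/5.

2/5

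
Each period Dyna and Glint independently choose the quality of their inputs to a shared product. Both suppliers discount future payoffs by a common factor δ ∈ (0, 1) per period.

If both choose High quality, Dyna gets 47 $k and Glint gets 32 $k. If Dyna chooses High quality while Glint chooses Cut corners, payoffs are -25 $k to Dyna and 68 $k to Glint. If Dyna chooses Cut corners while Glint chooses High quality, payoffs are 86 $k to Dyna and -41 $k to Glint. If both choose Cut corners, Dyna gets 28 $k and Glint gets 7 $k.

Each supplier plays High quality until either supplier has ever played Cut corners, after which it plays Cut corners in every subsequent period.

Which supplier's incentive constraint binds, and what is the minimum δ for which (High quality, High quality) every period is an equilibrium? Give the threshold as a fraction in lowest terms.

Dyna: cooperation gives 47 each period; deviation gives 86 once then 28 forever.
  47/(1−δ) ≥ 86 + 28δ/(1−δ) ⇒ δ ≥ 39/58.
Glint: cooperation gives 32 each period; deviation gives 68 once then 7 forever.
  δ ≥ 36/61.
Both must hold, so the binding constraint is Dyna's: δ ≥ 39/58.

Dyna; δ ≥ 39/58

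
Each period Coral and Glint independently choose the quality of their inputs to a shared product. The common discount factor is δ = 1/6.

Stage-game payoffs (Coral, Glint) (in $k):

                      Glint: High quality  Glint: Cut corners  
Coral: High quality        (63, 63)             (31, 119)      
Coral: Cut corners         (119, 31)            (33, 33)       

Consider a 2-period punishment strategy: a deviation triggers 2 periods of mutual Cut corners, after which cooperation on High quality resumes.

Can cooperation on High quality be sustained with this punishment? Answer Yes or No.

A one-shot deviation gives 119 now, then 33 for 2 periods, then back to 63.
Gain from deviating: (119−63) today; loss: (63−33) in each of the next 2 periods.
No-deviation condition: (63−33)(δ+…+δ^2) ≥ 119−63, i.e. δ+…+δ^2 ≥ 28/15.
At δ = 1/6: δ+…+δ^2 = 0.1944 < 1.8667.
So cooperation is not sustainable.

No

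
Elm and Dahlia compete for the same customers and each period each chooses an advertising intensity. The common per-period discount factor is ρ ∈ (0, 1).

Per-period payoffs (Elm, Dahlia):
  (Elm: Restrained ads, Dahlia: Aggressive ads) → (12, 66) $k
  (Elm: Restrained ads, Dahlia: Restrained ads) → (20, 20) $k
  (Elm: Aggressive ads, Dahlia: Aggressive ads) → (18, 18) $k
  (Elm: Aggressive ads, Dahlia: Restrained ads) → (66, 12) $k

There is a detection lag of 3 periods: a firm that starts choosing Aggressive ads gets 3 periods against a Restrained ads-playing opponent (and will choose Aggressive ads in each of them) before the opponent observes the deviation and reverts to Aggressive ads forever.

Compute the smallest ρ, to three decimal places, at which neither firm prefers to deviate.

0.986

Deviating for the 3 undetected periods gains 66−20 = 46 per period over cooperation, then loses 20−18 = 2 per period forever once punishment starts.
Gain: 46(1 + ρ + … + ρ^2); loss: 2·ρ^3/(1−ρ).
No profitable deviation ⇔ 46(1−ρ^3) ≤ 2·ρ^3, i.e. ρ^3 ≥ 46/(46+2) = 23/24.
Hence ρ ≥ (23/24)^(1/3) ≈ 0.986.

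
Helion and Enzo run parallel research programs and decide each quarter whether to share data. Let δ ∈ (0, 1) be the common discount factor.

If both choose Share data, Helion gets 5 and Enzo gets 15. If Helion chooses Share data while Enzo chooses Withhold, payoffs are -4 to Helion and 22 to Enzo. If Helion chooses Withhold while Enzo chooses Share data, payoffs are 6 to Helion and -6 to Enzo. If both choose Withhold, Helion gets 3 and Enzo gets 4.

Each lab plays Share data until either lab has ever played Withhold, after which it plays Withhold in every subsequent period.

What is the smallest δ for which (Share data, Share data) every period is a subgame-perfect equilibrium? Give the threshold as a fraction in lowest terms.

Helion's threshold: (6−5)/(6−3) = 1/3.
Enzo's threshold: (22−15)/(22−4) = 7/18.
1/3 < 7/18, so Enzo binds and δ* = 7/18.

7/18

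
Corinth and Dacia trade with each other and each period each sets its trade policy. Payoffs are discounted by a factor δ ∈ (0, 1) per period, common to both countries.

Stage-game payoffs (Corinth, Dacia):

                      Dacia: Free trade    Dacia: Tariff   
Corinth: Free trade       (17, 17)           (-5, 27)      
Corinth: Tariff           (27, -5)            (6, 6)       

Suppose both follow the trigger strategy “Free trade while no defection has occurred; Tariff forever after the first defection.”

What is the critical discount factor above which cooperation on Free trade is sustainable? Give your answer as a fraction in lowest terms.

10/21

Under grim trigger the critical discount factor is (T−C)/(T−P) with T = 27, C = 17, P = 6.
δ* = (27−17)/(27−6) = 10/21.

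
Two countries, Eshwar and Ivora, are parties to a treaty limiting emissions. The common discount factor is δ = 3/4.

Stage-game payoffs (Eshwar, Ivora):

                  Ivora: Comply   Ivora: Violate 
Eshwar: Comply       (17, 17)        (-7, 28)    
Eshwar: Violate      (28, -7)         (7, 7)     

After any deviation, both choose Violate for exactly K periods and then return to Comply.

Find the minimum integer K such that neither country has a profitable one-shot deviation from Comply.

IC: δ(1−δ^K)/(1−δ) ≥ (28−17)/(17−7) = 11/10.
With δ = 3/4: need 1 − δ^K ≥ 11/10·(1−3/4)/(3/4), i.e. δ^K ≤ 0.6333.
Since (3/4)^1 = 0.7500 and (3/4)^2 = 0.5625, the smallest such K is 2.

2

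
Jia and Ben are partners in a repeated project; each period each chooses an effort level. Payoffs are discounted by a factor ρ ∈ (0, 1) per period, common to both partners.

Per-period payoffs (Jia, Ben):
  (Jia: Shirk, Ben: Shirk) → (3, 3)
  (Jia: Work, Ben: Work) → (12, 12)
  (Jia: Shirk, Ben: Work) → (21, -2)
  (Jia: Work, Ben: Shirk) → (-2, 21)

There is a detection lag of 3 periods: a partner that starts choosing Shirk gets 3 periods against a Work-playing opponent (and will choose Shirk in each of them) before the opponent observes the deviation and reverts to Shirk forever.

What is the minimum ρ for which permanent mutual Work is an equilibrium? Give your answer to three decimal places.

0.794

A deviator earns 21 for 3 periods, then 3 forever; cooperating earns 12 forever. Multiplying the IC by (1−ρ):
12 ≥ 21(1−ρ^3) + 3ρ^3, so 18·ρ^3 ≥ 9 and ρ^3 ≥ 1/2.
ρ ≥ (1/2)^(1/3) ≈ 0.794.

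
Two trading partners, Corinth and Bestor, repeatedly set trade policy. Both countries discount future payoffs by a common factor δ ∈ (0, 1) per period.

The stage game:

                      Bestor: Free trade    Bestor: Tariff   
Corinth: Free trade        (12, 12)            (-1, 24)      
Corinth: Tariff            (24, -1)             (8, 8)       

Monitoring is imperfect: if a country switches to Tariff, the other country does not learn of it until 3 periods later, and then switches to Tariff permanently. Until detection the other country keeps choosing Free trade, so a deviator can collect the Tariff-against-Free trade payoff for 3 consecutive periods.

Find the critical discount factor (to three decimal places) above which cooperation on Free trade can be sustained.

0.909

Deviating for the 3 undetected periods gains 24−12 = 12 per period over cooperation, then loses 12−8 = 4 per period forever once punishment starts.
Gain: 12(1 + δ + … + δ^2); loss: 4·δ^3/(1−δ).
No profitable deviation ⇔ 12(1−δ^3) ≤ 4·δ^3, i.e. δ^3 ≥ 12/(12+4) = 3/4.
Hence δ ≥ (3/4)^(1/3) ≈ 0.909.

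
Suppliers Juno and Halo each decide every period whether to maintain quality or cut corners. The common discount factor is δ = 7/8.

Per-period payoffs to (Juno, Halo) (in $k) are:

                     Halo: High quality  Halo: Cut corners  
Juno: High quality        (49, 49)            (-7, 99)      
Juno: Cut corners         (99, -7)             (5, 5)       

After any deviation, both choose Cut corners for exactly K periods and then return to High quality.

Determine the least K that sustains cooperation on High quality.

2

No profitable deviation requires (49−5)(δ+…+δ^K) ≥ 99−49, i.e. δ+…+δ^K ≥ 25/22 ≈ 1.1364.
With δ = 7/8, the partial sums are K=1: 0.8750, K=2: 1.6406.
K = 2 is the first length at which the sum reaches 1.1364.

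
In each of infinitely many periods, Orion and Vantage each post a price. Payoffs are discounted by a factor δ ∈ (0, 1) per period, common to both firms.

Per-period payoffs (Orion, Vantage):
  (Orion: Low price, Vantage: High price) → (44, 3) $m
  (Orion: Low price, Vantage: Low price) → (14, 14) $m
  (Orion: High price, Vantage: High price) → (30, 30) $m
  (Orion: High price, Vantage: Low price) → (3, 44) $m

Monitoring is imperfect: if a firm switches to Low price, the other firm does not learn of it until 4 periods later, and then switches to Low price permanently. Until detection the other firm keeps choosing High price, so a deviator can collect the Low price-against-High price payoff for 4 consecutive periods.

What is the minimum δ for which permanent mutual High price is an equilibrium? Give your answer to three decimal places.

0.827

A deviator earns 44 for 4 periods, then 14 forever; cooperating earns 30 forever. Multiplying the IC by (1−δ):
30 ≥ 44(1−δ^4) + 14δ^4, so 30·δ^4 ≥ 14 and δ^4 ≥ 7/15.
δ ≥ (7/15)^(1/4) ≈ 0.827.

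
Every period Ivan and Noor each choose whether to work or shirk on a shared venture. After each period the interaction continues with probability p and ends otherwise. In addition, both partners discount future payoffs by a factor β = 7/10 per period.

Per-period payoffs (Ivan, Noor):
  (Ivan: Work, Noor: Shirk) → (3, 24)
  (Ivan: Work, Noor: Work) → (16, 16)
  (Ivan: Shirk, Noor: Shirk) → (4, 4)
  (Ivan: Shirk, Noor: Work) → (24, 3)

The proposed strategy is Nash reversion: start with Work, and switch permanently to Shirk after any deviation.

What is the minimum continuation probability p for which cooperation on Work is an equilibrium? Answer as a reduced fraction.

4/7

With continuation probability p and discount β, the effective per-period discount factor is βp.
Grim-trigger IC: βp ≥ (24−16)/(24−4) = 2/5.
So p ≥ (2/5)/(7/10) = 4/7.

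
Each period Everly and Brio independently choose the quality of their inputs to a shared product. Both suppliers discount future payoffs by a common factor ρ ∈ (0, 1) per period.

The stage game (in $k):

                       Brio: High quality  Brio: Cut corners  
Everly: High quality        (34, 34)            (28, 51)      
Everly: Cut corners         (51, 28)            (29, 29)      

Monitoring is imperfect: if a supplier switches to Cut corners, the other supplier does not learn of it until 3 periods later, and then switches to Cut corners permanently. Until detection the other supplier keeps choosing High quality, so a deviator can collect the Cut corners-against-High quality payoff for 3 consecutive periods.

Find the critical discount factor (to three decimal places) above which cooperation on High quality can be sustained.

0.918

The best deviation is to choose Cut corners for all 3 undetected periods, earning 51 each, then 29 forever once detected.
Deviation value: 51(1−ρ^3)/(1−ρ) + 29ρ^3/(1−ρ); cooperation value: 34/(1−ρ).
IC: 34 ≥ 51(1−ρ^3) + 29ρ^3 = 51 − 22ρ^3.
So ρ^3 ≥ 17/22, giving ρ ≥ (17/22)^(1/3) ≈ 0.918.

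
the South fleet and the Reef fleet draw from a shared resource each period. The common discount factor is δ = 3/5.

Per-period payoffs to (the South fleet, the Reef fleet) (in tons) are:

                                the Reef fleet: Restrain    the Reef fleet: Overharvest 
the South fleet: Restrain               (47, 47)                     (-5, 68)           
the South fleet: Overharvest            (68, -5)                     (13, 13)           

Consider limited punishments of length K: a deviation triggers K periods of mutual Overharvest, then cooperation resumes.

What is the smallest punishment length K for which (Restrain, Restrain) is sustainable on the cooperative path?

2

No profitable deviation requires (47−13)(δ+…+δ^K) ≥ 68−47, i.e. δ+…+δ^K ≥ 21/34 ≈ 0.6176.
With δ = 3/5, the partial sums are K=1: 0.6000, K=2: 0.9600.
K = 2 is the first length at which the sum reaches 0.6176.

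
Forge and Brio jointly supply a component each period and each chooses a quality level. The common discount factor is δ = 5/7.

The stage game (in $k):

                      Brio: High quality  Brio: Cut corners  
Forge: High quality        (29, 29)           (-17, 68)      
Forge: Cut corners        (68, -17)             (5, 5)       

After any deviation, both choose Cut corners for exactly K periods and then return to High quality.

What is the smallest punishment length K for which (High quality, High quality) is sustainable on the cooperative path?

No profitable deviation requires (29−5)(δ+…+δ^K) ≥ 68−29, i.e. δ+…+δ^K ≥ 13/8 ≈ 1.6250.
With δ = 5/7, the partial sums are K=1: 0.7143, K=2: 1.2245, K=3: 1.5889, K=4: 1.8492.
K = 4 is the first length at which the sum reaches 1.6250.

4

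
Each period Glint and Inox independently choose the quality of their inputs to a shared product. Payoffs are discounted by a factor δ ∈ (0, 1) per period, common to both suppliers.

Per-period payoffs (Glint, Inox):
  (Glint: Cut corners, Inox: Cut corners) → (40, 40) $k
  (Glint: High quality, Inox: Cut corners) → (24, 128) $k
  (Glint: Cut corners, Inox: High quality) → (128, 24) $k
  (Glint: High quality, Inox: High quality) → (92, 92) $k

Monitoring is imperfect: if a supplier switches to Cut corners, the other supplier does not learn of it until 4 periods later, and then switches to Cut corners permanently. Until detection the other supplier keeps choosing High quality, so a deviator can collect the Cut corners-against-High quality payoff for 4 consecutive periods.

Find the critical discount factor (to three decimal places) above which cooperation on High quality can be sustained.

A deviator earns 128 for 4 periods, then 40 forever; cooperating earns 92 forever. Multiplying the IC by (1−δ):
92 ≥ 128(1−δ^4) + 40δ^4, so 88·δ^4 ≥ 36 and δ^4 ≥ 9/22.
δ ≥ (9/22)^(1/4) ≈ 0.800.

0.800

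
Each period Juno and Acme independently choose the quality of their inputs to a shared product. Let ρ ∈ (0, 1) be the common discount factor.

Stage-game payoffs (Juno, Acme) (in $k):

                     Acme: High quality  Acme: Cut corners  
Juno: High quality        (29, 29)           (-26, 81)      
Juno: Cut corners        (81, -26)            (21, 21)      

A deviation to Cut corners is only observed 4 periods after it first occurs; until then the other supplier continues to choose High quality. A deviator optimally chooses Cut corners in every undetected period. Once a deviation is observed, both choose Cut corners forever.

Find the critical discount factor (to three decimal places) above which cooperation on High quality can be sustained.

The best deviation is to choose Cut corners for all 4 undetected periods, earning 81 each, then 21 forever once detected.
Deviation value: 81(1−ρ^4)/(1−ρ) + 21ρ^4/(1−ρ); cooperation value: 29/(1−ρ).
IC: 29 ≥ 81(1−ρ^4) + 21ρ^4 = 81 − 60ρ^4.
So ρ^4 ≥ 52/60 = 13/15, giving ρ ≥ (13/15)^(1/4) ≈ 0.965.

0.965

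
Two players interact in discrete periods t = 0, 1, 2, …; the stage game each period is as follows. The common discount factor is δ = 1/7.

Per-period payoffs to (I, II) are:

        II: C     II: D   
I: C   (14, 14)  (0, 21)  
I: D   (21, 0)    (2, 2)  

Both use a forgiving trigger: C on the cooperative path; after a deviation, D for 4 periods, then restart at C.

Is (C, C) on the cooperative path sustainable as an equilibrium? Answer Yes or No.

No

Comparing payoff streams over the 5 periods until play realigns: cooperate → 14(1+δ+…+δ^4); deviate → 21 + 2(δ+…+δ^4).
Cooperation is sustained iff (14−2)(δ+…+δ^4) ≥ 21−14.
δ+…+δ^4 = 1/7·(1−(1/7)^4)/(1−1/7) = 0.1666, and (21−14)/(14−2) = 0.5833.
0.1666 < 0.5833, so cooperation is not sustainable.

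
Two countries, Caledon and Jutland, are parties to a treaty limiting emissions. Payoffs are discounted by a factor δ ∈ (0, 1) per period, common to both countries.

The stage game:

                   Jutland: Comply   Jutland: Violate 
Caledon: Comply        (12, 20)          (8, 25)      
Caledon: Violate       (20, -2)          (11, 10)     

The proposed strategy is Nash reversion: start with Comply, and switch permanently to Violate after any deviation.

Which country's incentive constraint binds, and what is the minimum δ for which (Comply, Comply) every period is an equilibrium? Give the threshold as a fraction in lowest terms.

For Caledon: deviation gain 20−12 = 8, per-period punishment loss 12−11 = 1. IC gives δ ≥ 8/9.
For Jutland: gain 5, loss 10 per period, so δ ≥ 5/15 = 1/3.
The tighter constraint is Caledon's, so cooperation needs δ ≥ 8/9.

Caledon; δ ≥ 8/9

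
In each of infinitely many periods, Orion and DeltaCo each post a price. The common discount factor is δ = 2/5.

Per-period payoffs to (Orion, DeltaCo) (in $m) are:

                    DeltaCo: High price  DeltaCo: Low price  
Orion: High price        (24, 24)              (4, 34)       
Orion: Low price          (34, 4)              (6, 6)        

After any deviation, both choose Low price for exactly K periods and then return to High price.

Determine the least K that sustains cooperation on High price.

2

No profitable deviation requires (24−6)(δ+…+δ^K) ≥ 34−24, i.e. δ+…+δ^K ≥ 5/9 ≈ 0.5556.
With δ = 2/5, the partial sums are K=1: 0.4000, K=2: 0.5600.
K = 2 is the first length at which the sum reaches 0.5556.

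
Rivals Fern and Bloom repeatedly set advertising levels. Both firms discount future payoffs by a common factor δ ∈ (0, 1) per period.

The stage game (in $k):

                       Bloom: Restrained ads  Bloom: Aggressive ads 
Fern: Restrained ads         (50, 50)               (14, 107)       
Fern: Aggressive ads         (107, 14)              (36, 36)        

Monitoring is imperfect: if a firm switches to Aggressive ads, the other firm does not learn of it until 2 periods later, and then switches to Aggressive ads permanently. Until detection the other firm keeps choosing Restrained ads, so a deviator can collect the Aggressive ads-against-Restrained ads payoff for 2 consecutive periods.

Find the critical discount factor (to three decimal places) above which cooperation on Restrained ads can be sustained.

0.896

Deviating for the 2 undetected periods gains 107−50 = 57 per period over cooperation, then loses 50−36 = 14 per period forever once punishment starts.
Gain: 57(1 + δ + … + δ^1); loss: 14·δ^2/(1−δ).
No profitable deviation ⇔ 57(1−δ^2) ≤ 14·δ^2, i.e. δ^2 ≥ 57/(57+14) = 57/71.
Hence δ ≥ (57/71)^(1/2) ≈ 0.896.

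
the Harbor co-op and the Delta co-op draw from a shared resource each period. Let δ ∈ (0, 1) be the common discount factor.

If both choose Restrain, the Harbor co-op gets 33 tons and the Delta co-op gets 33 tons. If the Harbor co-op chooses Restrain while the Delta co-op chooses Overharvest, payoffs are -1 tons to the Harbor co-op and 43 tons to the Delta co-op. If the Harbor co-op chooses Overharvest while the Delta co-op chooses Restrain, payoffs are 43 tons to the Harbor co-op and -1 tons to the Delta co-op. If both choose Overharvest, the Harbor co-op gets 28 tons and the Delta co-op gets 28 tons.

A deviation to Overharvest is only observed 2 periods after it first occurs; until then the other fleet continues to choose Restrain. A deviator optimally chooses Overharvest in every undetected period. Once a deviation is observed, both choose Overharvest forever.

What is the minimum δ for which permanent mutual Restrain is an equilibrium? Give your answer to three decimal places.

Deviating for the 2 undetected periods gains 43−33 = 10 per period over cooperation, then loses 33−28 = 5 per period forever once punishment starts.
Gain: 10(1 + δ + … + δ^1); loss: 5·δ^2/(1−δ).
No profitable deviation ⇔ 10(1−δ^2) ≤ 5·δ^2, i.e. δ^2 ≥ 10/(10+5) = 2/3.
Hence δ ≥ (2/3)^(1/2) ≈ 0.816.

0.816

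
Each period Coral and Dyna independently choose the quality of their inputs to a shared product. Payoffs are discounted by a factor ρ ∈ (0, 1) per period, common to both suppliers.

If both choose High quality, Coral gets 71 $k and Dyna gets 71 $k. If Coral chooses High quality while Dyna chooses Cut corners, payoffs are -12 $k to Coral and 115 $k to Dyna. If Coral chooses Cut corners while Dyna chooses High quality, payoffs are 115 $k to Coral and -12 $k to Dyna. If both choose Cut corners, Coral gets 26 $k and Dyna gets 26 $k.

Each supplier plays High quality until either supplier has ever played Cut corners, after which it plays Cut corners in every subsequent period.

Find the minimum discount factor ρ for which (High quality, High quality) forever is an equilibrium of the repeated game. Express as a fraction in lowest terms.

44/89

One-period gain from deviating is 115 − 71 = 44. The loss is 71 − 26 = 45 in every subsequent period, with present value 45·ρ/(1−ρ).
Deviation is unprofitable when 45·ρ/(1−ρ) ≥ 44, i.e. ρ/(1−ρ) ≥ 44/45.
Equivalently ρ ≥ 44/(44+45) = 44/89.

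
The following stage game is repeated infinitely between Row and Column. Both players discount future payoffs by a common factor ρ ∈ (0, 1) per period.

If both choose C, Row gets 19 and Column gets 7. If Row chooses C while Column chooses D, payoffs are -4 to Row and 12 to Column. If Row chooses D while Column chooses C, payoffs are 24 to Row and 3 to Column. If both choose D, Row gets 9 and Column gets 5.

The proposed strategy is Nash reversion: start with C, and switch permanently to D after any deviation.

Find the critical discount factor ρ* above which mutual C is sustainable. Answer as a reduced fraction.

5/7

Row: cooperation gives 19 each period; deviation gives 24 once then 9 forever.
  19/(1−ρ) ≥ 24 + 9ρ/(1−ρ) ⇒ ρ ≥ 5/15 = 1/3.
Column: cooperation gives 7 each period; deviation gives 12 once then 5 forever.
  ρ ≥ 5/7.
Both must hold, so the binding constraint is Column's: ρ ≥ 5/7.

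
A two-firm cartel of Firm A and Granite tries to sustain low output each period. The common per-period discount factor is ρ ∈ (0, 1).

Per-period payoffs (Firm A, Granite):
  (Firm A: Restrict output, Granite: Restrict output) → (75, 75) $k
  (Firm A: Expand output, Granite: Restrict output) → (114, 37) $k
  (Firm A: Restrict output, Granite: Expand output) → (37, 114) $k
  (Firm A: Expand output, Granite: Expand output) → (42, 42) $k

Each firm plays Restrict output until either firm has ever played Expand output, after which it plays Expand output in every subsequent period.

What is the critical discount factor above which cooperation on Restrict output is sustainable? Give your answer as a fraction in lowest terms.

Cooperation forever yields 75 each period: 75/(1−ρ).
Deviating yields 114 once, then 42 forever: 114 + 42ρ/(1−ρ).
No profitable deviation requires 75/(1−ρ) ≥ 114 + 42ρ/(1−ρ).
Multiplying by (1−ρ): 75 ≥ 114(1−ρ) + 42ρ = 114 − 72ρ.
So 72ρ ≥ 39, i.e. ρ ≥ 39/72 = 13/24.

13/24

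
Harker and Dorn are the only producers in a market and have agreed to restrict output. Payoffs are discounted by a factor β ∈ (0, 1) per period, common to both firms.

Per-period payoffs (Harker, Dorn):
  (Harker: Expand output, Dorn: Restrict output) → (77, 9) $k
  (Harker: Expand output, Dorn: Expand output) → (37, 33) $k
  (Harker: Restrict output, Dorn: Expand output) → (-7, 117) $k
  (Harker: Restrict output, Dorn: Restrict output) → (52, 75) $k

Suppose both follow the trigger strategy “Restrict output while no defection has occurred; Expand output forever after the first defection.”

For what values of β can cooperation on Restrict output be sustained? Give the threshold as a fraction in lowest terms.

For Harker: deviation gain 77−52 = 25, per-period punishment loss 52−37 = 15. IC gives β ≥ 25/40 = 5/8.
For Dorn: gain 42, loss 42 per period, so β ≥ 42/84 = 1/2.
The tighter constraint is Harker's, so cooperation needs β ≥ 5/8.

5/8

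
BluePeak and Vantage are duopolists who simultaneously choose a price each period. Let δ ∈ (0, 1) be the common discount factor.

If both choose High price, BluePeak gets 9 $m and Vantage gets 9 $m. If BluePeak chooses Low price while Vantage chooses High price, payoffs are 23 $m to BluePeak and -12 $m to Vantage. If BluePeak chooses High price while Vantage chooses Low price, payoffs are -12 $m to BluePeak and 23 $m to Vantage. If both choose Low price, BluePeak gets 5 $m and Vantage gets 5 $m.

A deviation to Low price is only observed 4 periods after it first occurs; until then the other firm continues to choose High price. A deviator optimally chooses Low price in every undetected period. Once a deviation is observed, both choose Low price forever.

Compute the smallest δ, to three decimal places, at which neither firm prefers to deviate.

A deviator earns 23 for 4 periods, then 5 forever; cooperating earns 9 forever. Multiplying the IC by (1−δ):
9 ≥ 23(1−δ^4) + 5δ^4, so 18·δ^4 ≥ 14 and δ^4 ≥ 7/9.
δ ≥ (7/9)^(1/4) ≈ 0.939.

0.939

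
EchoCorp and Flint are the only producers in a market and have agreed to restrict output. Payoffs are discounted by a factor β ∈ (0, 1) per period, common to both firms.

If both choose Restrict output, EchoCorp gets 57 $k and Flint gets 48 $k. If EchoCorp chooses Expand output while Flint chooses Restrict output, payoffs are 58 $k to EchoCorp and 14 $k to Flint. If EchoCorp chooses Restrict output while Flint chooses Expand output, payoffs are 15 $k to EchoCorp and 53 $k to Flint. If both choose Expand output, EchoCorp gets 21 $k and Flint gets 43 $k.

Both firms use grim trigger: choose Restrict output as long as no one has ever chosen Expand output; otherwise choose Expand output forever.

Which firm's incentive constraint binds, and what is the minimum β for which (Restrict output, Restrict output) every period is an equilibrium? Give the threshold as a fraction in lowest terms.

EchoCorp: cooperation gives 57 each period; deviation gives 58 once then 21 forever.
  57/(1−β) ≥ 58 + 21β/(1−β) ⇒ β ≥ 1/37.
Flint: cooperation gives 48 each period; deviation gives 53 once then 43 forever.
  β ≥ 5/10 = 1/2.
Both must hold, so the binding constraint is Flint's: β ≥ 1/2.

Flint; β ≥ 1/2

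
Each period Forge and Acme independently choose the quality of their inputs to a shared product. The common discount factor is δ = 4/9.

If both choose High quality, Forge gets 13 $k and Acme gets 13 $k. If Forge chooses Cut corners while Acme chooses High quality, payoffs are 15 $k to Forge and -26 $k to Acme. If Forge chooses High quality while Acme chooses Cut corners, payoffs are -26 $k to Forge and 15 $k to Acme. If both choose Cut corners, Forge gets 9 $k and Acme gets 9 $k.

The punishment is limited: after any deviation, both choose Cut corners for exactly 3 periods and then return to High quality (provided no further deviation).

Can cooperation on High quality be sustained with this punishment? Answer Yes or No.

Yes

IC: δ+…+δ^3 ≥ (15−13)/(13−9) = 1/2.
At δ = 4/9: partial sum = 0.7298 ≥ 0.5000. Cooperation sustainable.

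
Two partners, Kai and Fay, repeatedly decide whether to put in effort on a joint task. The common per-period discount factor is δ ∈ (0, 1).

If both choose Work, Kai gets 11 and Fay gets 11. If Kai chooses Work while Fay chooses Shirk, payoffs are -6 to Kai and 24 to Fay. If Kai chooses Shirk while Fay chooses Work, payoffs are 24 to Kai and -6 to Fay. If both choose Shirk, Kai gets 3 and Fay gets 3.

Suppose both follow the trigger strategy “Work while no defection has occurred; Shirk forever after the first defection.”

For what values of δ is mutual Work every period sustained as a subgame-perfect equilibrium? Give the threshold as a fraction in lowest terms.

13/21

Cooperation forever yields 11 each period: 11/(1−δ).
Deviating yields 24 once, then 3 forever: 24 + 3δ/(1−δ).
No profitable deviation requires 11/(1−δ) ≥ 24 + 3δ/(1−δ).
Multiplying by (1−δ): 11 ≥ 24(1−δ) + 3δ = 24 − 21δ.
So 21δ ≥ 13, i.e. δ ≥ 13/21.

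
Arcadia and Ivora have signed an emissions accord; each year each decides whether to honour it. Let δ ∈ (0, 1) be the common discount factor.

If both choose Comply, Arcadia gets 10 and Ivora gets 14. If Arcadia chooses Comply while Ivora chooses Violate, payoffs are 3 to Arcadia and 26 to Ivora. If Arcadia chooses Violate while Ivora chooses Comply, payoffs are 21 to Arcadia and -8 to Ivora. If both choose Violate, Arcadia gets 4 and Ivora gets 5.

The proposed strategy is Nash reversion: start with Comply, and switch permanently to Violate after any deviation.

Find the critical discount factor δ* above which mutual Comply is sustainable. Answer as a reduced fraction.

Arcadia: cooperation gives 10 each period; deviation gives 21 once then 4 forever.
  10/(1−δ) ≥ 21 + 4δ/(1−δ) ⇒ δ ≥ 11/17.
Ivora: cooperation gives 14 each period; deviation gives 26 once then 5 forever.
  δ ≥ 12/21 = 4/7.
Both must hold, so the binding constraint is Arcadia's: δ ≥ 11/17.

11/17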